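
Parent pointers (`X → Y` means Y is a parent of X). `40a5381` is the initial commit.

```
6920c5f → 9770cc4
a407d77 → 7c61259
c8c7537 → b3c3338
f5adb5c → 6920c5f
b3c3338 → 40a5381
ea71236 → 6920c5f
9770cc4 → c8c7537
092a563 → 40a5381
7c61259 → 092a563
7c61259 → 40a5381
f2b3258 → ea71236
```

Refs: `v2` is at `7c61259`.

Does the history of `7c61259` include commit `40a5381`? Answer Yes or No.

Yes

Ancestors of 7c61259 (commits reachable by following parents): {092a563, 40a5381, 7c61259}.
40a5381 is in that set, so it is an ancestor of 7c61259.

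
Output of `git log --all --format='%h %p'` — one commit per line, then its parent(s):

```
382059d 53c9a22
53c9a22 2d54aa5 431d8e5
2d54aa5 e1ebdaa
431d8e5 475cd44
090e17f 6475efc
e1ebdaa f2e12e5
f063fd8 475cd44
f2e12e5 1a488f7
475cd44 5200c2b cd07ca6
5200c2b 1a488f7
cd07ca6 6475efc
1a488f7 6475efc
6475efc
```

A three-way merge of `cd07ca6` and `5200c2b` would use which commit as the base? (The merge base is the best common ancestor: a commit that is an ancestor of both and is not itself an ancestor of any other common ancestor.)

Ancestors of cd07ca6: {6475efc, cd07ca6}.
Ancestors of 5200c2b: {1a488f7, 5200c2b, 6475efc}.
Common ancestors: {6475efc}.
The only common ancestor is 6475efc, so it is the merge base.

6475efc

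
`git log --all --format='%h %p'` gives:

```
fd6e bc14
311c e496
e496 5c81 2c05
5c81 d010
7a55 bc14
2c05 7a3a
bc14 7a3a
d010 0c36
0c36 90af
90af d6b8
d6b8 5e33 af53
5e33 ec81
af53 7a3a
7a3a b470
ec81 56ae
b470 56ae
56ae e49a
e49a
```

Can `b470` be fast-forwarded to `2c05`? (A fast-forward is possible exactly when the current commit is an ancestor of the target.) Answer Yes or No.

A fast-forward from b470 to 2c05 is possible iff b470 is an ancestor of 2c05.
Ancestors of 2c05: {2c05, 56ae, 7a3a, b470, e49a}.
b470 is among them, so fast-forward is possible.

Yes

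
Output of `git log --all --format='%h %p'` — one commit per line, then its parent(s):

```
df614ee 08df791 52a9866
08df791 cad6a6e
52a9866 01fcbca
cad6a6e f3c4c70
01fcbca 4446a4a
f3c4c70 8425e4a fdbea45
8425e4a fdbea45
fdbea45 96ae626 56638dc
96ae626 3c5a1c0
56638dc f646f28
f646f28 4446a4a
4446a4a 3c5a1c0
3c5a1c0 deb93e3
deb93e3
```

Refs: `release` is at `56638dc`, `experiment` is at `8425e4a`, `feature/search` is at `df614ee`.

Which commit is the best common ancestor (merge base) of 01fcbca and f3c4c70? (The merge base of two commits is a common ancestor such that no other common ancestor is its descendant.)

4446a4a

Ancestors of 01fcbca: {01fcbca, 3c5a1c0, 4446a4a, deb93e3}.
Ancestors of f3c4c70: {3c5a1c0, 4446a4a, 56638dc, 8425e4a, 96ae626, deb93e3, f3c4c70, f646f28, fdbea45}.
Common ancestors: {3c5a1c0, 4446a4a, deb93e3}.
Among these, 4446a4a is not an ancestor of any other common ancestor — it is the merge base.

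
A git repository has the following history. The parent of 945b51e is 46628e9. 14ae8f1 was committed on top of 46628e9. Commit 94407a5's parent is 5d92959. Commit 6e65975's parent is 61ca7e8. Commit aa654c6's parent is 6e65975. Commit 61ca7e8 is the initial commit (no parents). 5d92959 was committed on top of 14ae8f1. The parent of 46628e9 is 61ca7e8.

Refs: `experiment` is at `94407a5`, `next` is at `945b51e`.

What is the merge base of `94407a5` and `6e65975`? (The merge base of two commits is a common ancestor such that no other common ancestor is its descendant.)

61ca7e8

Ancestors of 94407a5: {14ae8f1, 46628e9, 5d92959, 61ca7e8, 94407a5}.
Ancestors of 6e65975: {61ca7e8, 6e65975}.
Common ancestors: {61ca7e8}.
The only common ancestor is 61ca7e8, so it is the merge base.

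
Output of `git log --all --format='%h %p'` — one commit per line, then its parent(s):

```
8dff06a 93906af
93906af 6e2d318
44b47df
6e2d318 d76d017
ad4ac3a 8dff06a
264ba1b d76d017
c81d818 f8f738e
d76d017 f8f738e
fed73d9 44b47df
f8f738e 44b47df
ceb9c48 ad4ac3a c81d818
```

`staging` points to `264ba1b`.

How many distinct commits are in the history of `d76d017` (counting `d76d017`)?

Walking parent pointers from d76d017: reachable set = {44b47df, d76d017, f8f738e}.
That is 3 commits.

3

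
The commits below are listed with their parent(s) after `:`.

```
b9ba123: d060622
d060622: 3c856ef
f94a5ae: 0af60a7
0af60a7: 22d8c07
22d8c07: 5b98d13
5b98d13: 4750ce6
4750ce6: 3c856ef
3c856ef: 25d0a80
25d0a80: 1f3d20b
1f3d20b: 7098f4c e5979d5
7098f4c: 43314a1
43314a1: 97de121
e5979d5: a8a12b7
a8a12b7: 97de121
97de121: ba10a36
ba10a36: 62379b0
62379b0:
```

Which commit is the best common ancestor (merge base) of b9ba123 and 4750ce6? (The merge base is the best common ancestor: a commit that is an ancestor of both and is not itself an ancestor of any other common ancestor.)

Ancestors of b9ba123: {1f3d20b, 25d0a80, 3c856ef, 43314a1, 62379b0, 7098f4c, 97de121, a8a12b7, b9ba123, ba10a36, d060622, e5979d5}.
Ancestors of 4750ce6: {1f3d20b, 25d0a80, 3c856ef, 43314a1, 4750ce6, 62379b0, 7098f4c, 97de121, a8a12b7, ba10a36, e5979d5}.
Common ancestors: {1f3d20b, 25d0a80, 3c856ef, 43314a1, 62379b0, 7098f4c, 97de121, a8a12b7, ba10a36, e5979d5}.
Among these, 3c856ef is not an ancestor of any other common ancestor — it is the merge base.

3c856ef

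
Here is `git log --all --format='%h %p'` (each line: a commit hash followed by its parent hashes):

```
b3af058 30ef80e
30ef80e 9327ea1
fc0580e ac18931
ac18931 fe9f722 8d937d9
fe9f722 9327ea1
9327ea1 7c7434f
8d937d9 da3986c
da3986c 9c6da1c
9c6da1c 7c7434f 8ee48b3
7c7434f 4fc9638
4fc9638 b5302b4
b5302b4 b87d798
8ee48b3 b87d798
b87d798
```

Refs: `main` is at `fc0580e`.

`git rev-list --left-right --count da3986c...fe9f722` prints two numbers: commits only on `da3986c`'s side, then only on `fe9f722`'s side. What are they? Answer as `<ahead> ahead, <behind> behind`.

3 ahead, 2 behind

Reachable from da3986c: {4fc9638, 7c7434f, 8ee48b3, 9c6da1c, b5302b4, b87d798, da3986c}.
Reachable from fe9f722: {4fc9638, 7c7434f, 9327ea1, b5302b4, b87d798, fe9f722}.
Only in da3986c's history (ahead): {8ee48b3, 9c6da1c, da3986c} — 3.
Only in fe9f722's history (behind): {9327ea1, fe9f722} — 2.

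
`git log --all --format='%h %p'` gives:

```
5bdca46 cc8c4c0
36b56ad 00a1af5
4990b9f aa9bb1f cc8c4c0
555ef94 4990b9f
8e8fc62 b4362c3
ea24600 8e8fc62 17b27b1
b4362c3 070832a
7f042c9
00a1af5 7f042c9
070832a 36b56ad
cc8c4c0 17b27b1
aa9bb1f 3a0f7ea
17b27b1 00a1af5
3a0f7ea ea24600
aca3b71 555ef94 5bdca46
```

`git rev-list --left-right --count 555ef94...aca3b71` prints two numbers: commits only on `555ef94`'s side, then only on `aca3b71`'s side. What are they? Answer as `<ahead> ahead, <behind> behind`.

Reachable from 555ef94: {00a1af5, 070832a, 17b27b1, 36b56ad, 3a0f7ea, 4990b9f, 555ef94, 7f042c9, 8e8fc62, aa9bb1f, b4362c3, cc8c4c0, ea24600}.
Reachable from aca3b71: {00a1af5, 070832a, 17b27b1, 36b56ad, 3a0f7ea, 4990b9f, 555ef94, 5bdca46, 7f042c9, 8e8fc62, aa9bb1f, aca3b71, b4362c3, cc8c4c0, ea24600}.
Only in 555ef94's history (ahead): {} — 0.
Only in aca3b71's history (behind): {5bdca46, aca3b71} — 2.

0 ahead, 2 behind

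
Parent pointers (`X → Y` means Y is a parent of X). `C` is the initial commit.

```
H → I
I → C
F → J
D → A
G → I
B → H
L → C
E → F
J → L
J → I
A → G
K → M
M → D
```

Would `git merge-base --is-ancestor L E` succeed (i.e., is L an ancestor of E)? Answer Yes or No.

Yes

Ancestors of E (commits reachable by following parents): {C, E, F, I, J, L}.
L is in that set, so it is an ancestor of E.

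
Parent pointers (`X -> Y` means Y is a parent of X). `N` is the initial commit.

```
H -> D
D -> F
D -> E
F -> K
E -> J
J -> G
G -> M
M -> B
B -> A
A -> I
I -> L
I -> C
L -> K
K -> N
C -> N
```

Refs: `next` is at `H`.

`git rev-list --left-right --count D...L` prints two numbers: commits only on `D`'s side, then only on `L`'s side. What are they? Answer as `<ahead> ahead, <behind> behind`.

Reachable from D: {A, B, C, D, E, F, G, I, J, K, L, M, N}.
Reachable from L: {K, L, N}.
Only in D's history (ahead): {A, B, C, D, E, F, G, I, J, M} — 10.
Only in L's history (behind): {} — 0.

10 ahead, 0 behind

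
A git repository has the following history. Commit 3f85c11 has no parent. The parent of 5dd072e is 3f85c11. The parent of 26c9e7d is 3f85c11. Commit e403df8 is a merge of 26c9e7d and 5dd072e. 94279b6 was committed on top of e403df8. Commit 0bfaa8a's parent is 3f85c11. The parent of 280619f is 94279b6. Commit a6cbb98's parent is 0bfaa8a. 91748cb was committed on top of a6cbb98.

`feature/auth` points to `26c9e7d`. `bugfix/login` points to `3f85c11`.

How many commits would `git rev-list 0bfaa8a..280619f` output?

5

Reachable from 280619f: {26c9e7d, 280619f, 3f85c11, 5dd072e, 94279b6, e403df8}.
Reachable from 0bfaa8a: {0bfaa8a, 3f85c11}.
In 280619f's history but not 0bfaa8a's: {26c9e7d, 280619f, 5dd072e, 94279b6, e403df8} — 5 commits.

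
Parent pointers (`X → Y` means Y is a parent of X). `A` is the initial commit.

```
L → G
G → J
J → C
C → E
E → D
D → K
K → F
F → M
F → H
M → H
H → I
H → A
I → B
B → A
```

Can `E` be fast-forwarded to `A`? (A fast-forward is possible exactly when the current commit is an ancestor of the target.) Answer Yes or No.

A fast-forward from E to A is possible iff E is an ancestor of A.
Ancestors of A: {A}.
E is not among them, so fast-forward is not possible.

No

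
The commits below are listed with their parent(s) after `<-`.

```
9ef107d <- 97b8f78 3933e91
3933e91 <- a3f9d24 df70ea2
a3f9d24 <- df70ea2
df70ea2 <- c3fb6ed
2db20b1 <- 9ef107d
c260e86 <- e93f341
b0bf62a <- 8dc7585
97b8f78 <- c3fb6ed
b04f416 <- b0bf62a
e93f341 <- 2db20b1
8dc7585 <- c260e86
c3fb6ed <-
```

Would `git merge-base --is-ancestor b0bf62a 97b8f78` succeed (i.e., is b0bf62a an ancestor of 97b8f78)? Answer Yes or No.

No

Ancestors of 97b8f78: {97b8f78, c3fb6ed}.
b0bf62a is not in that set, so it is not an ancestor of 97b8f78.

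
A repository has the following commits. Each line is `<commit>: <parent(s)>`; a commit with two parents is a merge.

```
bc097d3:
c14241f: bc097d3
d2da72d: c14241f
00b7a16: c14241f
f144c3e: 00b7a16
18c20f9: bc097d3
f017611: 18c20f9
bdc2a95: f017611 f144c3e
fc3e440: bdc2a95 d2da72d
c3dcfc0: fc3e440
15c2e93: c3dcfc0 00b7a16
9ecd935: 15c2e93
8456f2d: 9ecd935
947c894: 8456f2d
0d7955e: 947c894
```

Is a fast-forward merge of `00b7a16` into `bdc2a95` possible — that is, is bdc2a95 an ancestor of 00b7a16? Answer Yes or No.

No

A fast-forward from bdc2a95 to 00b7a16 is possible iff bdc2a95 is an ancestor of 00b7a16.
Ancestors of 00b7a16: {00b7a16, bc097d3, c14241f}.
bdc2a95 is not among them, so fast-forward is not possible.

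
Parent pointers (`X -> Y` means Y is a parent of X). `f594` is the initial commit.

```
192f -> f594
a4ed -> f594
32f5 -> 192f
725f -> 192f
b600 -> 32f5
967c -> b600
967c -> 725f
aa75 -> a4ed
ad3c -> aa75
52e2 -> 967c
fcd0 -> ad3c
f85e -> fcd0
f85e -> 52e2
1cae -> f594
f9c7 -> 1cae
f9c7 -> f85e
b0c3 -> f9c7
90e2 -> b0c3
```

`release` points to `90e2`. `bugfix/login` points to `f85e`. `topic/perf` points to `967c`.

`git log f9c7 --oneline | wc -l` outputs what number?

14

Walking parent pointers from f9c7: reachable set = {192f, 1cae, 32f5, 52e2, 725f, 967c, a4ed, aa75, ad3c, b600, f594, f85e, f9c7, fcd0}.
That is 14 commits.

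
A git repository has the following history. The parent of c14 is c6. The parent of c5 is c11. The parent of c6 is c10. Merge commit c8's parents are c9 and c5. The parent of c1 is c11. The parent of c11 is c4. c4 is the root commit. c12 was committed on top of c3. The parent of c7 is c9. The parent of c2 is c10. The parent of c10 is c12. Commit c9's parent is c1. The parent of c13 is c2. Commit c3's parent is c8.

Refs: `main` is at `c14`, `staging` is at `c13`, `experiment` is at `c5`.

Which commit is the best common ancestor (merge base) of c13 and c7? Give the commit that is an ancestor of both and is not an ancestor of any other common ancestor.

Ancestors of c13: {c1, c10, c11, c12, c13, c2, c3, c4, c5, c8, c9}.
Ancestors of c7: {c1, c11, c4, c7, c9}.
Common ancestors: {c1, c11, c4, c9}.
Among these, c9 is not an ancestor of any other common ancestor — it is the merge base.

c9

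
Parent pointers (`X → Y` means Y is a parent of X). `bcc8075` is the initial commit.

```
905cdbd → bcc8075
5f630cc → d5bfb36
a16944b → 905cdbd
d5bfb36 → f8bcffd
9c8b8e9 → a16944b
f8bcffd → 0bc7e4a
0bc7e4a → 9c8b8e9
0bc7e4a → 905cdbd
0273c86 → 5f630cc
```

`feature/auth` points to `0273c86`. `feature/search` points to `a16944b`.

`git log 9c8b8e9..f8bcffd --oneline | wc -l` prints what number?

2

Reachable from f8bcffd: {0bc7e4a, 905cdbd, 9c8b8e9, a16944b, bcc8075, f8bcffd}.
Reachable from 9c8b8e9: {905cdbd, 9c8b8e9, a16944b, bcc8075}.
In f8bcffd's history but not 9c8b8e9's: {0bc7e4a, f8bcffd} — 2 commits.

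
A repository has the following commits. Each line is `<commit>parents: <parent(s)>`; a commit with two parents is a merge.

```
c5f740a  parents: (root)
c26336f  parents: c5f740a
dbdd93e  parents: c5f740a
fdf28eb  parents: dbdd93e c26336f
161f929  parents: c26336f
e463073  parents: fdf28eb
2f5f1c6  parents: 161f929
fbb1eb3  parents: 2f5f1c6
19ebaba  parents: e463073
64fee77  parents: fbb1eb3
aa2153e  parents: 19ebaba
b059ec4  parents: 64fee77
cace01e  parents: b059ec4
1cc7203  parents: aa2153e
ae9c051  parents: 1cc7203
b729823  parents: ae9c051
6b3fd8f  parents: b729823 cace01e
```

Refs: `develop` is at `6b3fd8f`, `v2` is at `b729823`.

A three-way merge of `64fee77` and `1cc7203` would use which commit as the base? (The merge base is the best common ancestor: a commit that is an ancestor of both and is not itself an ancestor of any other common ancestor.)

c26336f

Ancestors of 64fee77: {161f929, 2f5f1c6, 64fee77, c26336f, c5f740a, fbb1eb3}.
Ancestors of 1cc7203: {19ebaba, 1cc7203, aa2153e, c26336f, c5f740a, dbdd93e, e463073, fdf28eb}.
Common ancestors: {c26336f, c5f740a}.
Among these, c26336f is not an ancestor of any other common ancestor — it is the merge base.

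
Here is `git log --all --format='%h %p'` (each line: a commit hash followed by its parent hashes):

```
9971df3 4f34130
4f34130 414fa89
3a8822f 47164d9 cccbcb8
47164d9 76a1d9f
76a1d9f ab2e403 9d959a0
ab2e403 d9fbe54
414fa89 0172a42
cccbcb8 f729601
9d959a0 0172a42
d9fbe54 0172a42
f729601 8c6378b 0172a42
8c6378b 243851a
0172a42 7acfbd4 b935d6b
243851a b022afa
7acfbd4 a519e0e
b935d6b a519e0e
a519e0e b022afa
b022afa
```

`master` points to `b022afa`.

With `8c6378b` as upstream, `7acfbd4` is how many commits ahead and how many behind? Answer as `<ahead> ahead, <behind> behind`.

2 ahead, 2 behind

Reachable from 7acfbd4: {7acfbd4, a519e0e, b022afa}.
Reachable from 8c6378b: {243851a, 8c6378b, b022afa}.
Only in 7acfbd4's history (ahead): {7acfbd4, a519e0e} — 2.
Only in 8c6378b's history (behind): {243851a, 8c6378b} — 2.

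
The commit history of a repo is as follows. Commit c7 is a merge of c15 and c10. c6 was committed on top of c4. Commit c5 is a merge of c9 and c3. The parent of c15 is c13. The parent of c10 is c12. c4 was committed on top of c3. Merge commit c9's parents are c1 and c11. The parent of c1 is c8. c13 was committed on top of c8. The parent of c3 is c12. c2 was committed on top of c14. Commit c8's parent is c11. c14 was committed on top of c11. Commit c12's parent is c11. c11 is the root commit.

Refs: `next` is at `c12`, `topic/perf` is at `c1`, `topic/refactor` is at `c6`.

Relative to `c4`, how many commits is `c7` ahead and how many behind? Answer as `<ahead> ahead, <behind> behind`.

Reachable from c7: {c10, c11, c12, c13, c15, c7, c8}.
Reachable from c4: {c11, c12, c3, c4}.
Only in c7's history (ahead): {c10, c13, c15, c7, c8} — 5.
Only in c4's history (behind): {c3, c4} — 2.

5 ahead, 2 behind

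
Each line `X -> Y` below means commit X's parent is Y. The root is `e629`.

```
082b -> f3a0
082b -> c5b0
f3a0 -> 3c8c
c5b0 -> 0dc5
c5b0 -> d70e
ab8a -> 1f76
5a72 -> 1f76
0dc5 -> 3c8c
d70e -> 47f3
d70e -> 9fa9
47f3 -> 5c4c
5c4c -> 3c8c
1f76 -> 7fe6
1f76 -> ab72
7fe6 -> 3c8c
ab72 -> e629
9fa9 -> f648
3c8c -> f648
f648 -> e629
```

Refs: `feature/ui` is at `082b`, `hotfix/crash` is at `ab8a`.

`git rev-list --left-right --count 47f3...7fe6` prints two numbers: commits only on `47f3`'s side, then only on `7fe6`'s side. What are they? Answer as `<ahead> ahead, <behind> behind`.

Reachable from 47f3: {3c8c, 47f3, 5c4c, e629, f648}.
Reachable from 7fe6: {3c8c, 7fe6, e629, f648}.
Only in 47f3's history (ahead): {47f3, 5c4c} — 2.
Only in 7fe6's history (behind): {7fe6} — 1.

2 ahead, 1 behind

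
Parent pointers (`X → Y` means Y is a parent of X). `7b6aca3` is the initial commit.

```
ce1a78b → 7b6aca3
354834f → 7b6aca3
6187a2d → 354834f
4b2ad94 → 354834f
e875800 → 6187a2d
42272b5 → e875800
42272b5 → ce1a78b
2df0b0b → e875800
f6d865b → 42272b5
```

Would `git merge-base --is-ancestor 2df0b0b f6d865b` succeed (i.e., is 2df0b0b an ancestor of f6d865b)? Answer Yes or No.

No

Ancestors of f6d865b: {354834f, 42272b5, 6187a2d, 7b6aca3, ce1a78b, e875800, f6d865b}.
2df0b0b is not in that set, so it is not an ancestor of f6d865b.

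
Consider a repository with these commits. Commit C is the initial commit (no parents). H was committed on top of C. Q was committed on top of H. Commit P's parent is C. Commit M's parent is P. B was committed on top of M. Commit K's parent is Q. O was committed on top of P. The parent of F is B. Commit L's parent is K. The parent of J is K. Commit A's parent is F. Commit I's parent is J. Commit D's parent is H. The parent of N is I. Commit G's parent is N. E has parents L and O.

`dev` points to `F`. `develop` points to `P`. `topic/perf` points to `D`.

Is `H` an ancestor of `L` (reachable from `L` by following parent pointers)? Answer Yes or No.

Yes

Ancestors of L (commits reachable by following parents): {C, H, K, L, Q}.
H is in that set, so it is an ancestor of L.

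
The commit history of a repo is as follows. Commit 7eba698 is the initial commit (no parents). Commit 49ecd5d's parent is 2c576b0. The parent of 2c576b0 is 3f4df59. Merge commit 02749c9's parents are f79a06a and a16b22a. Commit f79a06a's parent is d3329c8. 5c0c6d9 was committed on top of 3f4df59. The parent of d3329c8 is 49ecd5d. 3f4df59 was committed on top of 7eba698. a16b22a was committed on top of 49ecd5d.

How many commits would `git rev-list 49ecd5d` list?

Walking parent pointers from 49ecd5d: reachable set = {2c576b0, 3f4df59, 49ecd5d, 7eba698}.
That is 4 commits.

4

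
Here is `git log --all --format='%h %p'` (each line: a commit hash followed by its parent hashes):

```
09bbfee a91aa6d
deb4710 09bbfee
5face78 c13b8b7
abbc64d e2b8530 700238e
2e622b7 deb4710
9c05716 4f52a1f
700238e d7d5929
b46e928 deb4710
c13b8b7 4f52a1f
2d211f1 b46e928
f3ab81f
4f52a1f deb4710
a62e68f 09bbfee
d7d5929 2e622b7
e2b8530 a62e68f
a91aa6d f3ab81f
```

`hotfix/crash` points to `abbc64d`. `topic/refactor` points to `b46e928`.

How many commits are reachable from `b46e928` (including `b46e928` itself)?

Walking parent pointers from b46e928: reachable set = {09bbfee, a91aa6d, b46e928, deb4710, f3ab81f}.
That is 5 commits.

5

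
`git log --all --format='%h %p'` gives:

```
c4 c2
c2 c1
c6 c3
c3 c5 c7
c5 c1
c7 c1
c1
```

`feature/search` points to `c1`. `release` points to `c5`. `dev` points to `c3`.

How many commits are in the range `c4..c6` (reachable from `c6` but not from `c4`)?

Reachable from c6: {c1, c3, c5, c6, c7}.
Reachable from c4: {c1, c2, c4}.
In c6's history but not c4's: {c3, c5, c6, c7} — 4 commits.

4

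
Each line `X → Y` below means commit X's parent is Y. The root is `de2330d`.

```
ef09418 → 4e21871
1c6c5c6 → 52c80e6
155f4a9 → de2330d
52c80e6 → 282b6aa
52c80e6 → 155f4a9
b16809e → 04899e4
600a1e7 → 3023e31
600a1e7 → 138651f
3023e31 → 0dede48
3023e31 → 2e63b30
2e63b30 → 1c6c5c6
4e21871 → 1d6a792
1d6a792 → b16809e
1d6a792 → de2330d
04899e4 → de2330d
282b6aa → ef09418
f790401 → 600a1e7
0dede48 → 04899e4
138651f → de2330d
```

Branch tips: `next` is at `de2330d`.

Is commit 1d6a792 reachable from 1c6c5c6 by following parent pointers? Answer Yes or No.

Yes

Ancestors of 1c6c5c6 (commits reachable by following parents): {04899e4, 155f4a9, 1c6c5c6, 1d6a792, 282b6aa, 4e21871, 52c80e6, b16809e, de2330d, ef09418}.
1d6a792 is in that set, so it is an ancestor of 1c6c5c6.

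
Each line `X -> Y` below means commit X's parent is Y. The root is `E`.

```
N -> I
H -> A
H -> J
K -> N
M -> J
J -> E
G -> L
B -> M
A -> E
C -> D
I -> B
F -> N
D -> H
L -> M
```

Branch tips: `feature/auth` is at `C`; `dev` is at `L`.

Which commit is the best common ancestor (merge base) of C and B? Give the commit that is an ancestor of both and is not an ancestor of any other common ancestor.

J

Ancestors of C: {A, C, D, E, H, J}.
Ancestors of B: {B, E, J, M}.
Common ancestors: {E, J}.
Among these, J is not an ancestor of any other common ancestor — it is the merge base.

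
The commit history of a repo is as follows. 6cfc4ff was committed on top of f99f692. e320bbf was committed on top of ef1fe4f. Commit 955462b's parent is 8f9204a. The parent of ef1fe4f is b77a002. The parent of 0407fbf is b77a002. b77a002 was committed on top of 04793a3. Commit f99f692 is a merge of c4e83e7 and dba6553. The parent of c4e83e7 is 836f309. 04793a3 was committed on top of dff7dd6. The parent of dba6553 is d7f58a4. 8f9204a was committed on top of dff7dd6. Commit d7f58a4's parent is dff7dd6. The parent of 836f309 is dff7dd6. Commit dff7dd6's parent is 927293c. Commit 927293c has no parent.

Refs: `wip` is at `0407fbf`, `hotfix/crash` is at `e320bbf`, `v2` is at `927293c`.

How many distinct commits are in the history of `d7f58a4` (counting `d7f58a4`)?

3

Walking parent pointers from d7f58a4: reachable set = {927293c, d7f58a4, dff7dd6}.
That is 3 commits.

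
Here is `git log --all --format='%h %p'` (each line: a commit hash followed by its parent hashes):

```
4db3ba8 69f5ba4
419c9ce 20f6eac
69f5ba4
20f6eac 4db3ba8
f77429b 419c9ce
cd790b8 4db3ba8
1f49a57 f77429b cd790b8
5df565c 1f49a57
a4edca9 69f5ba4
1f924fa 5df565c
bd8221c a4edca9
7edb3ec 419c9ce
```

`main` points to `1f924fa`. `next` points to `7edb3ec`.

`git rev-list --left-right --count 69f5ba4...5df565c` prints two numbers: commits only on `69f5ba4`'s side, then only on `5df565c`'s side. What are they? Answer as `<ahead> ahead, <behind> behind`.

Reachable from 69f5ba4: {69f5ba4}.
Reachable from 5df565c: {1f49a57, 20f6eac, 419c9ce, 4db3ba8, 5df565c, 69f5ba4, cd790b8, f77429b}.
Only in 69f5ba4's history (ahead): {} — 0.
Only in 5df565c's history (behind): {1f49a57, 20f6eac, 419c9ce, 4db3ba8, 5df565c, cd790b8, f77429b} — 7.

0 ahead, 7 behind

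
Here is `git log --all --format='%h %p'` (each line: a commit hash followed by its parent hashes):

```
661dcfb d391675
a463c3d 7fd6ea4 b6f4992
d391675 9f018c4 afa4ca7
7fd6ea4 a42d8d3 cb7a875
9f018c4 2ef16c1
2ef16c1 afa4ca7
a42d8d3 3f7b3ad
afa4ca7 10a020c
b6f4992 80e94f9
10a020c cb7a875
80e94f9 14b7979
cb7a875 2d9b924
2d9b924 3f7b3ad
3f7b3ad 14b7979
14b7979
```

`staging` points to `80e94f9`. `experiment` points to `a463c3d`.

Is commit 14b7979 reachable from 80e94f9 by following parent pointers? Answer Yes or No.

Ancestors of 80e94f9 (commits reachable by following parents): {14b7979, 80e94f9}.
14b7979 is in that set, so it is an ancestor of 80e94f9.

Yes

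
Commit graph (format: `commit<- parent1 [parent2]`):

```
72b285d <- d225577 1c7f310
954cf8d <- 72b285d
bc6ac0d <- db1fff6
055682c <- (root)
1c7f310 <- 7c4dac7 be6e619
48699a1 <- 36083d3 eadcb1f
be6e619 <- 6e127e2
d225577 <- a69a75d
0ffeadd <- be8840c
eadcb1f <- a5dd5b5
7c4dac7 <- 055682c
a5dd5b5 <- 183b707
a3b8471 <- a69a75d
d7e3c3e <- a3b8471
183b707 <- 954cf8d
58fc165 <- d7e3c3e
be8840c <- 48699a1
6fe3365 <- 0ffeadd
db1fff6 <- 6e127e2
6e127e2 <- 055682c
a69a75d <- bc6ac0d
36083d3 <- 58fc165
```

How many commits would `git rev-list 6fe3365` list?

Walking parent pointers from 6fe3365: reachable set = {055682c, 0ffeadd, 183b707, 1c7f310, 36083d3, 48699a1, 58fc165, 6e127e2, 6fe3365, 72b285d, 7c4dac7, 954cf8d, a3b8471, a5dd5b5, a69a75d, bc6ac0d, be6e619, be8840c, d225577, d7e3c3e, db1fff6, eadcb1f}.
That is 22 commits.

22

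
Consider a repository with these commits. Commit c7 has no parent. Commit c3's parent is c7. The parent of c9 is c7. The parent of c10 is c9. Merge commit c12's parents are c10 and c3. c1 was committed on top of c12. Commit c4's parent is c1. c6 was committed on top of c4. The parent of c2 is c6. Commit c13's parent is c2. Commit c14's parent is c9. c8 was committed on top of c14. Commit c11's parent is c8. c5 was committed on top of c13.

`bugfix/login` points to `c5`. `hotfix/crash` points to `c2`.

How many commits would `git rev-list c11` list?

Walking parent pointers from c11: reachable set = {c11, c14, c7, c8, c9}.
That is 5 commits.

5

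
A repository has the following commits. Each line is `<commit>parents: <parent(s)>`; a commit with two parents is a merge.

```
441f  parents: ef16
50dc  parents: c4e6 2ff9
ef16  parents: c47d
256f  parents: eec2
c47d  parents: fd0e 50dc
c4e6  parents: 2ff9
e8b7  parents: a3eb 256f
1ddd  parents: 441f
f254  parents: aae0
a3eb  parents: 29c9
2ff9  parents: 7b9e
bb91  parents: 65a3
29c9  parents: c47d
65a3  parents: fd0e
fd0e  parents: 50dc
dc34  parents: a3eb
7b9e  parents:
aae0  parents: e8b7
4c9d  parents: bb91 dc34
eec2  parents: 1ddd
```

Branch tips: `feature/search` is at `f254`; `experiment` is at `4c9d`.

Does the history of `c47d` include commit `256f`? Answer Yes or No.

Ancestors of c47d: {2ff9, 50dc, 7b9e, c47d, c4e6, fd0e}.
256f is not in that set, so it is not an ancestor of c47d.

No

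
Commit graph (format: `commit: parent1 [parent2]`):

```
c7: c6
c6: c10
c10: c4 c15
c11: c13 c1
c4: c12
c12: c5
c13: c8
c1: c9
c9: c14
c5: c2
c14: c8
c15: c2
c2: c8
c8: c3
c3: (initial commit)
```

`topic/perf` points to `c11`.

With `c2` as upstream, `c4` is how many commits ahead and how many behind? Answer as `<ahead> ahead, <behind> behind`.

Reachable from c4: {c12, c2, c3, c4, c5, c8}.
Reachable from c2: {c2, c3, c8}.
Only in c4's history (ahead): {c12, c4, c5} — 3.
Only in c2's history (behind): {} — 0.

3 ahead, 0 behind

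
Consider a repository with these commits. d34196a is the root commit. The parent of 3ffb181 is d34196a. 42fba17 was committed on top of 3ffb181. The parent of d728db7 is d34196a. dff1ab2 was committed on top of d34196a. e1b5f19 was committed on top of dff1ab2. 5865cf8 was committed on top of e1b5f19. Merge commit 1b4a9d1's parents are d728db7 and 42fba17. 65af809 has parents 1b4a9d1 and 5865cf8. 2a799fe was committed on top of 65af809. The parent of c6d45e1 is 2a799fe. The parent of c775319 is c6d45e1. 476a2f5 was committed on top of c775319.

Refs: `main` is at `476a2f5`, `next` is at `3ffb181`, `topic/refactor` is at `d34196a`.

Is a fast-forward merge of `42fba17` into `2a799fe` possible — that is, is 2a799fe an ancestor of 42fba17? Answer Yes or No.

A fast-forward from 2a799fe to 42fba17 is possible iff 2a799fe is an ancestor of 42fba17.
Ancestors of 42fba17: {3ffb181, 42fba17, d34196a}.
2a799fe is not among them, so fast-forward is not possible.

No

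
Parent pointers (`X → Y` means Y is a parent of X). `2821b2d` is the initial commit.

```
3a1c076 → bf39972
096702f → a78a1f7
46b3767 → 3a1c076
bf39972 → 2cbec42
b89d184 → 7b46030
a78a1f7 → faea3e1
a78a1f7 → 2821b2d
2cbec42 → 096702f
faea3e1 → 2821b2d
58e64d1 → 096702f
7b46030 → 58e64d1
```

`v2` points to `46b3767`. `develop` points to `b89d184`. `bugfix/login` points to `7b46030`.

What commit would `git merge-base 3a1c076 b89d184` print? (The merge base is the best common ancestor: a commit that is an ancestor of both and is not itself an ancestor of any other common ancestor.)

Ancestors of 3a1c076: {096702f, 2821b2d, 2cbec42, 3a1c076, a78a1f7, bf39972, faea3e1}.
Ancestors of b89d184: {096702f, 2821b2d, 58e64d1, 7b46030, a78a1f7, b89d184, faea3e1}.
Common ancestors: {096702f, 2821b2d, a78a1f7, faea3e1}.
Among these, 096702f is not an ancestor of any other common ancestor — it is the merge base.

096702f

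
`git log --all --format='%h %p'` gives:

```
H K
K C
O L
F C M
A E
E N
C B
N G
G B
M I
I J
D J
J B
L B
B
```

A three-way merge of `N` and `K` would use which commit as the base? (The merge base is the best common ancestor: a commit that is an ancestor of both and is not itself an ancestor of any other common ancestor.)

B

Ancestors of N: {B, G, N}.
Ancestors of K: {B, C, K}.
Common ancestors: {B}.
The only common ancestor is B, so it is the merge base.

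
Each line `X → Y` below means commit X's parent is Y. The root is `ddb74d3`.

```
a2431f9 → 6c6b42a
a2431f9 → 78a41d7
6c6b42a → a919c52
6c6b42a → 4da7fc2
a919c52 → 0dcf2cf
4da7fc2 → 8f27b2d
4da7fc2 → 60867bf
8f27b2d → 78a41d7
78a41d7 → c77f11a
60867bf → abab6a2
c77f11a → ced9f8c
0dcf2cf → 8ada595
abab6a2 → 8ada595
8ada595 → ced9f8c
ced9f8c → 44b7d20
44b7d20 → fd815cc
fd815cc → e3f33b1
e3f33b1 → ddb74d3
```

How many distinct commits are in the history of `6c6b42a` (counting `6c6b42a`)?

Walking parent pointers from 6c6b42a: reachable set = {0dcf2cf, 44b7d20, 4da7fc2, 60867bf, 6c6b42a, 78a41d7, 8ada595, 8f27b2d, a919c52, abab6a2, c77f11a, ced9f8c, ddb74d3, e3f33b1, fd815cc}.
That is 15 commits.

15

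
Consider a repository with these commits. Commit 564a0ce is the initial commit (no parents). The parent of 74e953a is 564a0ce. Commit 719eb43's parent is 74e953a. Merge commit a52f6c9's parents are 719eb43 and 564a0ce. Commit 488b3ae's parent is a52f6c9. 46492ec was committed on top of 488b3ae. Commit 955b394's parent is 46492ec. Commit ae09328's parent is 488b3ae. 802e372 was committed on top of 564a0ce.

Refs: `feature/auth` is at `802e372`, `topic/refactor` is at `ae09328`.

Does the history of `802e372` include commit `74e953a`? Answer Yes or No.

Ancestors of 802e372: {564a0ce, 802e372}.
74e953a is not in that set, so it is not an ancestor of 802e372.

No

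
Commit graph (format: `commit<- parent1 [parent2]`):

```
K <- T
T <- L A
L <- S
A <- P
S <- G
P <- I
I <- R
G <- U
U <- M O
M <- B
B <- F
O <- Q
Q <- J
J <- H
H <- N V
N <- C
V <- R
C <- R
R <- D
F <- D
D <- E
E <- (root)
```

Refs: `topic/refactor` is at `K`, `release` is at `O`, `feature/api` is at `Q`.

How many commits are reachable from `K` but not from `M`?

17

Reachable from K: {A, B, C, D, E, F, G, H, I, J, K, L, M, N, O, P, Q, R, S, T, U, V}.
Reachable from M: {B, D, E, F, M}.
In K's history but not M's: {A, C, G, H, I, J, K, L, N, O, P, Q, R, S, T, U, V} — 17 commits.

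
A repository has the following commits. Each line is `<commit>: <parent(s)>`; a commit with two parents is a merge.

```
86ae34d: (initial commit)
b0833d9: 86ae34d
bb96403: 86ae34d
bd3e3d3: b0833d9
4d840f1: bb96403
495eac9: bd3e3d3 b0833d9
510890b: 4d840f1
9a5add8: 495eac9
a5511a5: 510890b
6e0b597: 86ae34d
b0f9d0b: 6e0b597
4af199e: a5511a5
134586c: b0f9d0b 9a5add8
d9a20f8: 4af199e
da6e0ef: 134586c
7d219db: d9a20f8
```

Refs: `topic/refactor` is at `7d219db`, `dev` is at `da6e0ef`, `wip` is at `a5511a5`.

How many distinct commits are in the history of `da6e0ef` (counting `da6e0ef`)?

Walking parent pointers from da6e0ef: reachable set = {134586c, 495eac9, 6e0b597, 86ae34d, 9a5add8, b0833d9, b0f9d0b, bd3e3d3, da6e0ef}.
That is 9 commits.

9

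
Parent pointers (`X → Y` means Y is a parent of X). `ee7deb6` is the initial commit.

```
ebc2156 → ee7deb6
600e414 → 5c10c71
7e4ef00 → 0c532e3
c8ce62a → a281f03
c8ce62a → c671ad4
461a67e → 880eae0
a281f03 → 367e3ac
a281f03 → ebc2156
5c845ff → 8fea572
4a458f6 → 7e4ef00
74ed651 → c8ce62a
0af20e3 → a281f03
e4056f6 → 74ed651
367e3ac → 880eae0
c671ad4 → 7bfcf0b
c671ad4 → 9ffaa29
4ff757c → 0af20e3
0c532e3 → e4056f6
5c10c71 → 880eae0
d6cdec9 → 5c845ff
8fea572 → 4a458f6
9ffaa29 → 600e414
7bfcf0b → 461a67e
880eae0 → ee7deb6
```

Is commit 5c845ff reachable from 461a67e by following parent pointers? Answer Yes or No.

Ancestors of 461a67e: {461a67e, 880eae0, ee7deb6}.
5c845ff is not in that set, so it is not an ancestor of 461a67e.

No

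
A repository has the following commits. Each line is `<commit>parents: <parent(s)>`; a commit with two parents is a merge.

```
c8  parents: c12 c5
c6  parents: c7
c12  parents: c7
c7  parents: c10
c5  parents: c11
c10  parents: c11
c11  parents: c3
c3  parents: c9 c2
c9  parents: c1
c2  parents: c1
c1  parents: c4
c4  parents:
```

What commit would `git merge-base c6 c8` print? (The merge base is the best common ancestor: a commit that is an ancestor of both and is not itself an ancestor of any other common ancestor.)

Ancestors of c6: {c1, c10, c11, c2, c3, c4, c6, c7, c9}.
Ancestors of c8: {c1, c10, c11, c12, c2, c3, c4, c5, c7, c8, c9}.
Common ancestors: {c1, c10, c11, c2, c3, c4, c7, c9}.
Among these, c7 is not an ancestor of any other common ancestor — it is the merge base.

c7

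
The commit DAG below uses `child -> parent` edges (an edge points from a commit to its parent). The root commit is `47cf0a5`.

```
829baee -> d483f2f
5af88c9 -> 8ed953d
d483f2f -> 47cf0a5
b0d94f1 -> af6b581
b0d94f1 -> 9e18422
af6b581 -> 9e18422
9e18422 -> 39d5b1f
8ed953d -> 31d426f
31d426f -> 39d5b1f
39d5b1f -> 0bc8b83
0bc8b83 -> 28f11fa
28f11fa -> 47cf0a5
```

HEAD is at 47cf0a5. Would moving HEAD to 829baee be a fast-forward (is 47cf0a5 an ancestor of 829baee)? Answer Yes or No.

A fast-forward from 47cf0a5 to 829baee is possible iff 47cf0a5 is an ancestor of 829baee.
Ancestors of 829baee: {47cf0a5, 829baee, d483f2f}.
47cf0a5 is among them, so fast-forward is possible.

Yes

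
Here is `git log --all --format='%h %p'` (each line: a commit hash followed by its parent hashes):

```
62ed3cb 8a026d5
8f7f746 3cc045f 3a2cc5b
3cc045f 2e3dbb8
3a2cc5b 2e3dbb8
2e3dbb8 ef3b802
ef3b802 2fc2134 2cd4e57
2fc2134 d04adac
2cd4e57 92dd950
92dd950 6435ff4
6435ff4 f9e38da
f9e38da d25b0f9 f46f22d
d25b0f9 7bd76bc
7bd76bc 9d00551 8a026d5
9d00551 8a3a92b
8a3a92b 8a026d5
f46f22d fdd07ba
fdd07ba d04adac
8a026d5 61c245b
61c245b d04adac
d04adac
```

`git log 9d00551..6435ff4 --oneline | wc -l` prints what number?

6

Reachable from 6435ff4: {61c245b, 6435ff4, 7bd76bc, 8a026d5, 8a3a92b, 9d00551, d04adac, d25b0f9, f46f22d, f9e38da, fdd07ba}.
Reachable from 9d00551: {61c245b, 8a026d5, 8a3a92b, 9d00551, d04adac}.
In 6435ff4's history but not 9d00551's: {6435ff4, 7bd76bc, d25b0f9, f46f22d, f9e38da, fdd07ba} — 6 commits.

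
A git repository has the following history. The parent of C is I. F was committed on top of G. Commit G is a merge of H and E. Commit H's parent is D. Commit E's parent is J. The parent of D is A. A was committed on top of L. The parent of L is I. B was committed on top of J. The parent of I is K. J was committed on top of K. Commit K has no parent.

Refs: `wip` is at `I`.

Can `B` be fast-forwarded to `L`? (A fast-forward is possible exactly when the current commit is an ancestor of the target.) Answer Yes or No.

A fast-forward from B to L is possible iff B is an ancestor of L.
Ancestors of L: {I, K, L}.
B is not among them, so fast-forward is not possible.

No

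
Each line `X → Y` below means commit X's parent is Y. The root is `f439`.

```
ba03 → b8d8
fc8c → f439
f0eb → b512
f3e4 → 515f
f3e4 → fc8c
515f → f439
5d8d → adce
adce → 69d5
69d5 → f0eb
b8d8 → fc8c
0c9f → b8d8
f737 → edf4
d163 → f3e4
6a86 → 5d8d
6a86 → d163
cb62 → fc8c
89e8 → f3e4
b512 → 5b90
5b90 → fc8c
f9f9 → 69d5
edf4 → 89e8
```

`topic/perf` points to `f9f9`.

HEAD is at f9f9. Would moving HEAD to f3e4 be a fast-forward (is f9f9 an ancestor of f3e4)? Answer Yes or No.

No

A fast-forward from f9f9 to f3e4 is possible iff f9f9 is an ancestor of f3e4.
Ancestors of f3e4: {515f, f3e4, f439, fc8c}.
f9f9 is not among them, so fast-forward is not possible.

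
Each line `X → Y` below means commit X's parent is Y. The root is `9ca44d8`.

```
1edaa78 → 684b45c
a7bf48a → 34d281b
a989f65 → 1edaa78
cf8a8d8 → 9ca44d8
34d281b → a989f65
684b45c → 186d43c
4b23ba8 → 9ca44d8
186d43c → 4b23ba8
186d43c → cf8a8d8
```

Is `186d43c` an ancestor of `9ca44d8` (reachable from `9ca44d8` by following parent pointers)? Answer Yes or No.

No

Ancestors of 9ca44d8: {9ca44d8}.
186d43c is not in that set, so it is not an ancestor of 9ca44d8.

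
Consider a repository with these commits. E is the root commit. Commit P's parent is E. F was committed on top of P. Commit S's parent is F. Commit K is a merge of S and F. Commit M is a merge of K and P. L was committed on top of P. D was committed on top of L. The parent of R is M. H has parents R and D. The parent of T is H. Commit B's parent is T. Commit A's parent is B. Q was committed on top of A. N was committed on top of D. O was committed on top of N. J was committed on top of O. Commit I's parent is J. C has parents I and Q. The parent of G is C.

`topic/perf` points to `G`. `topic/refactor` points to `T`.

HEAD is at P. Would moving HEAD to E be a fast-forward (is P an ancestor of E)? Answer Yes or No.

No

A fast-forward from P to E is possible iff P is an ancestor of E.
Ancestors of E: {E}.
P is not among them, so fast-forward is not possible.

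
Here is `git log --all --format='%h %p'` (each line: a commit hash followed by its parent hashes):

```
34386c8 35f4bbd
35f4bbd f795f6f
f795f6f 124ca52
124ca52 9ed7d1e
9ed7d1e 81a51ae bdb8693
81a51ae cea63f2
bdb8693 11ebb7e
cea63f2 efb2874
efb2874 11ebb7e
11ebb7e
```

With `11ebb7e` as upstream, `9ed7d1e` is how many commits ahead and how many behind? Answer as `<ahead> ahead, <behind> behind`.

5 ahead, 0 behind

Reachable from 9ed7d1e: {11ebb7e, 81a51ae, 9ed7d1e, bdb8693, cea63f2, efb2874}.
Reachable from 11ebb7e: {11ebb7e}.
Only in 9ed7d1e's history (ahead): {81a51ae, 9ed7d1e, bdb8693, cea63f2, efb2874} — 5.
Only in 11ebb7e's history (behind): {} — 0.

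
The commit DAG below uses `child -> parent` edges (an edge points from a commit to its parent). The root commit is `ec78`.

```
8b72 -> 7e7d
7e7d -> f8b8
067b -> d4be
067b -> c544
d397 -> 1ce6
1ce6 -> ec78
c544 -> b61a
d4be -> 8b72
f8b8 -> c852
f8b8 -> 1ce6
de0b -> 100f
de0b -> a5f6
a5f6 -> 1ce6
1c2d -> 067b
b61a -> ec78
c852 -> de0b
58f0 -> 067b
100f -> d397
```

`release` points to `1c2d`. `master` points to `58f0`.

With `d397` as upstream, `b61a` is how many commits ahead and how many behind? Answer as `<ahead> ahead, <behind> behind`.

Reachable from b61a: {b61a, ec78}.
Reachable from d397: {1ce6, d397, ec78}.
Only in b61a's history (ahead): {b61a} — 1.
Only in d397's history (behind): {1ce6, d397} — 2.

1 ahead, 2 behind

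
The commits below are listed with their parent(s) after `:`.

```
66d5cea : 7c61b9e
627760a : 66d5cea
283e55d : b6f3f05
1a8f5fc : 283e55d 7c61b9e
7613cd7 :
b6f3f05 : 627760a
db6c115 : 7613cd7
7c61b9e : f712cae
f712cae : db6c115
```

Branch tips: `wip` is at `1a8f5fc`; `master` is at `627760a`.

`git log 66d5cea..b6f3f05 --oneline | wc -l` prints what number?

2

Reachable from b6f3f05: {627760a, 66d5cea, 7613cd7, 7c61b9e, b6f3f05, db6c115, f712cae}.
Reachable from 66d5cea: {66d5cea, 7613cd7, 7c61b9e, db6c115, f712cae}.
In b6f3f05's history but not 66d5cea's: {627760a, b6f3f05} — 2 commits.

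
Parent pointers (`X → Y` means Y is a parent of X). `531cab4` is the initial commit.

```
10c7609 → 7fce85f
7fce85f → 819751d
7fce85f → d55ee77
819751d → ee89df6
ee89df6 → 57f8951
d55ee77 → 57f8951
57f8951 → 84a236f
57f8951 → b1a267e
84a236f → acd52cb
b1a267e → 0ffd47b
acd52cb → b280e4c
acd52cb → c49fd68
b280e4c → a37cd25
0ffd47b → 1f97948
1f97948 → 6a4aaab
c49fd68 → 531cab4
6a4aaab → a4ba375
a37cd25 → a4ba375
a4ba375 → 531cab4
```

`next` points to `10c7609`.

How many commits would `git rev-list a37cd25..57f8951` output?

9

Reachable from 57f8951: {0ffd47b, 1f97948, 531cab4, 57f8951, 6a4aaab, 84a236f, a37cd25, a4ba375, acd52cb, b1a267e, b280e4c, c49fd68}.
Reachable from a37cd25: {531cab4, a37cd25, a4ba375}.
In 57f8951's history but not a37cd25's: {0ffd47b, 1f97948, 57f8951, 6a4aaab, 84a236f, acd52cb, b1a267e, b280e4c, c49fd68} — 9 commits.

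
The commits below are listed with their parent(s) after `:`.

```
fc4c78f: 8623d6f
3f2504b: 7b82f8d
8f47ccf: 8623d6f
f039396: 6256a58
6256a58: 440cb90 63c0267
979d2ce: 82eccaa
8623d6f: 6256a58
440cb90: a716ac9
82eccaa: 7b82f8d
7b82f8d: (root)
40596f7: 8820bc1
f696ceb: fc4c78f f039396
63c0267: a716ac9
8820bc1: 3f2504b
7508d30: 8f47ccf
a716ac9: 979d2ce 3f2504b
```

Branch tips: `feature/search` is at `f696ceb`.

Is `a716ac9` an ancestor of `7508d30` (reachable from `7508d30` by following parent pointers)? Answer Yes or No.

Ancestors of 7508d30 (commits reachable by following parents): {3f2504b, 440cb90, 6256a58, 63c0267, 7508d30, 7b82f8d, 82eccaa, 8623d6f, 8f47ccf, 979d2ce, a716ac9}.
a716ac9 is in that set, so it is an ancestor of 7508d30.

Yes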